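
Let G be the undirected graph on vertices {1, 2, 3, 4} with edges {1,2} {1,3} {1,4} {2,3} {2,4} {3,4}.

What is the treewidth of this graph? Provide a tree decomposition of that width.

With just one bag of size 4, the width is 4 − 1 = 3, so tw(G) ≤ 3. For the lower bound, the 4 vertices {1, 2, 3, 4} are pairwise adjacent, and any tree decomposition puts a clique entirely inside one bag — forcing width ≥ 3. Therefore the treewidth is 3.

Treewidth 3.
One optimal decomposition is:
Bags: B1 = {1, 2, 3, 4}
Tree: (single bag)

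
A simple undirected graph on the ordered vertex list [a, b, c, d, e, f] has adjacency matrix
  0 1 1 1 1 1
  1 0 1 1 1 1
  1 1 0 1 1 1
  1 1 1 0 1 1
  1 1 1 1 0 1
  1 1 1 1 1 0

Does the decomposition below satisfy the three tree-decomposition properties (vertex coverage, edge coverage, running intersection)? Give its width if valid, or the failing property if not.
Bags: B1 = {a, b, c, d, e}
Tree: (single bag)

A tree decomposition must satisfy three properties: every vertex lies in some bag; for every edge, both endpoints lie together in some bag; and for every vertex, the bags containing it form a connected subtree. Here vertex f appears in no bag, so the decomposition is invalid.

No — vertex f appears in no bag.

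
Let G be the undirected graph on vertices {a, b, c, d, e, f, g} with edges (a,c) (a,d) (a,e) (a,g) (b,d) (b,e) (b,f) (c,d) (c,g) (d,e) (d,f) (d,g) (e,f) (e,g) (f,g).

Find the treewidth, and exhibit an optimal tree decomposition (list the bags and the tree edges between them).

Each bag holds 4 vertices, so the decomposition has width 3, which upper-bounds the treewidth. Conversely, {d, e, f, g} is a clique of size 4, and the vertices of any clique must share a bag in every tree decomposition; so some bag has ≥ 4 vertices and tw(G) ≥ 3. Therefore the treewidth is 3.

Treewidth 3.
One optimal decomposition is:
Bags: B1 = {d, e, f, g}  B2 = {b, d, e, f}  B3 = {a, d, e, g}  B4 = {a, c, d, g}
Tree: B1–B2, B1–B3, B3–B4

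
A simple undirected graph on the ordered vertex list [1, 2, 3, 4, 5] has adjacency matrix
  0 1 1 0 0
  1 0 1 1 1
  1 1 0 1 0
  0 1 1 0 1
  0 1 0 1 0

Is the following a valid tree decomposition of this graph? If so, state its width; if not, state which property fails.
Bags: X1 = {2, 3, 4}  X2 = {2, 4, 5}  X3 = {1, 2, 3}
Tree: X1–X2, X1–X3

Vertex coverage: the bags together contain {1, 2, 3, 4, 5}, the full vertex set. Edge coverage: each edge of G has both endpoints in at least one bag. Running intersection: for every vertex, the bags containing it form a connected subtree. All three properties hold, so this is a valid tree decomposition of width max|bag| − 1 = 2, and hence tw(G) ≤ 2.

Yes; width 2.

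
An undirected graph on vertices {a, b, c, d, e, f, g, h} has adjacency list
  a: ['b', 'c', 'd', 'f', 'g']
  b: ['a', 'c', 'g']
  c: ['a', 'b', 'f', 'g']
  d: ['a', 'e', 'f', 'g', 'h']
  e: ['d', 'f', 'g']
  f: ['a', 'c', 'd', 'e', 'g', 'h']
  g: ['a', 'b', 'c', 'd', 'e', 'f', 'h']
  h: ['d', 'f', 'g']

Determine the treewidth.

3

A width-3 tree decomposition is:
Bags: B1 = {d, f, g, h}  B2 = {d, e, f, g}  B3 = {a, d, f, g}  B4 = {a, c, f, g}  B5 = {a, b, c, g}
Tree: B1–B2, B1–B3, B3–B4, B4–B5
The largest bag has 4 vertices, giving width 3; this decomposition certifies tw(G) ≤ 3. Conversely, {d, e, f, g} is a clique of size 4, and the vertices of any clique must share a bag in every tree decomposition; so some bag has ≥ 4 vertices and tw(G) ≥ 3. Hence tw(G) = 3 exactly.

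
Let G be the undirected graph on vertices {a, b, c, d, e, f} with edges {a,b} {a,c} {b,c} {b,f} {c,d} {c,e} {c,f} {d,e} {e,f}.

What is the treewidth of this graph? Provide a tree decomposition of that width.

Treewidth 2.
One optimal decomposition is:
Bags: B1 = {c, e, f}  B2 = {b, c, f}  B3 = {c, d, e}  B4 = {a, b, c}
Tree: B1–B2, B1–B3, B2–B4

The largest bag has 3 vertices, giving width 2; this decomposition certifies tw(G) ≤ 2. Conversely, {c, d, e} is a clique of size 3, and the vertices of any clique must share a bag in every tree decomposition; so some bag has ≥ 3 vertices and tw(G) ≥ 2. Combining the bounds, tw(G) = 2.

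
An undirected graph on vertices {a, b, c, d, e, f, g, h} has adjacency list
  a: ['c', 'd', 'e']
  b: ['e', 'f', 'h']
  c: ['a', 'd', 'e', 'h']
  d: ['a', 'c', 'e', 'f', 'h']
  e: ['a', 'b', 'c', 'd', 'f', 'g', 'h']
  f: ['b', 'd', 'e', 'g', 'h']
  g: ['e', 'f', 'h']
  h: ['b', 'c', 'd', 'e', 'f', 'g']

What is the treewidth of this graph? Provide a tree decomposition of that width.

Treewidth 3.
One optimal decomposition is:
Bags: B1 = {c, d, e, h}  B2 = {d, e, f, h}  B3 = {e, f, g, h}  B4 = {b, e, f, h}  B5 = {a, c, d, e}
Tree: B1–B2, B2–B3, B3–B4, B1–B5

The largest bag has 4 vertices, giving width 3; this decomposition certifies tw(G) ≤ 3. Conversely, {c, d, e, h} is a clique of size 4, and the vertices of any clique must share a bag in every tree decomposition; so some bag has ≥ 4 vertices and tw(G) ≥ 3. Hence tw(G) = 3 exactly.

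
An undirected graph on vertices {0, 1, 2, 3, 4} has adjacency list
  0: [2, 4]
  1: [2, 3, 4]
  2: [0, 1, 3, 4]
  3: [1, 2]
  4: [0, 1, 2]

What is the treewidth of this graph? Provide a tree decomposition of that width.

Treewidth 2.
One optimal decomposition is:
Bags: B1 = {0, 2, 4}  B2 = {1, 2, 4}  B3 = {1, 2, 3}
Tree: B1–B2, B2–B3

The largest bag has 3 vertices, giving width 2; this decomposition certifies tw(G) ≤ 2. On the other hand G contains the 3-clique {0, 2, 4}. A clique must lie in a single bag of any decomposition, so no decomposition can have width below 2. Hence tw(G) = 2 exactly.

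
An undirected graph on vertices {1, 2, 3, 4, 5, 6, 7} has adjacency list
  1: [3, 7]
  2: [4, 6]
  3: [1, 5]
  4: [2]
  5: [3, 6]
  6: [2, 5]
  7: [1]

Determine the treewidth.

1

A width-1 tree decomposition is:
Bags: B1 = {1, 7}  B2 = {1, 3}  B3 = {3, 5}  B4 = {5, 6}  B5 = {2, 6}  B6 = {2, 4}
Tree: B1–B2, B2–B3, B3–B4, B4–B5, B5–B6
Every bag has size at most 2, so the width is 2 − 1 = 1 and tw(G) ≤ 1. Any graph with an edge has treewidth ≥ 1, and G has the edge 7–1. Combining the bounds, tw(G) = 1.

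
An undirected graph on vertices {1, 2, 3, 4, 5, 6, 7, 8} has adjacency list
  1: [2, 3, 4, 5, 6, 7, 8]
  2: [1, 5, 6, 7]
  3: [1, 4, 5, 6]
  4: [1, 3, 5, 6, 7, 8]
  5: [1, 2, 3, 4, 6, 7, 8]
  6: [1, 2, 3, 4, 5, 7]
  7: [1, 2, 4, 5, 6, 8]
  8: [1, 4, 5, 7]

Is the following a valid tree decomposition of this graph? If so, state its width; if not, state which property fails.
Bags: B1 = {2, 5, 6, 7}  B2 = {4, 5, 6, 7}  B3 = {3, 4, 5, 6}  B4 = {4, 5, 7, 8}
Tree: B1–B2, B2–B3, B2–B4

No — vertex 1 appears in no bag.

A tree decomposition must satisfy three properties: every vertex lies in some bag; for every edge, both endpoints lie together in some bag; and for every vertex, the bags containing it form a connected subtree. Here vertex 1 appears in no bag, so the decomposition is invalid.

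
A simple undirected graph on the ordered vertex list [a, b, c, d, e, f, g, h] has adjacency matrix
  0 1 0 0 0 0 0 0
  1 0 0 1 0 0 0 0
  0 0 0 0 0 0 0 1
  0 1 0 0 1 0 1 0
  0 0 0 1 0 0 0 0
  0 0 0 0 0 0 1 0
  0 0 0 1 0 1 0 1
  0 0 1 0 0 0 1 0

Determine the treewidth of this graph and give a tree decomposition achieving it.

Treewidth 1.
Bags: B1 = {d, g}  B2 = {b, d}  B3 = {a, b}  B4 = {g, h}  B5 = {f, g}  B6 = {c, h}  B7 = {d, e}
Tree: B1–B2, B2–B3, B1–B4, B4–B5, B4–B6, B1–B7

The largest bag has 2 vertices, giving width 1; this decomposition certifies tw(G) ≤ 1. G has an edge, so its treewidth is at least 1. Therefore the treewidth is 1.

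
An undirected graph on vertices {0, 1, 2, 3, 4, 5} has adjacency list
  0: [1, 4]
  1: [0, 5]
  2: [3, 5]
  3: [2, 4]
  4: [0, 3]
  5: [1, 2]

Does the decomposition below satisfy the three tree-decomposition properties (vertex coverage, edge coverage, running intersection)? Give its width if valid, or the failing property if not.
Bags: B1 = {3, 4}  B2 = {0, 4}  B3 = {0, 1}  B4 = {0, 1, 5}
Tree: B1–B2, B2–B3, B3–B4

A tree decomposition must satisfy three properties: every vertex lies in some bag; for every edge, both endpoints lie together in some bag; and for every vertex, the bags containing it form a connected subtree. Here vertex 2 appears in no bag, so the decomposition is invalid.

No — vertex 2 appears in no bag.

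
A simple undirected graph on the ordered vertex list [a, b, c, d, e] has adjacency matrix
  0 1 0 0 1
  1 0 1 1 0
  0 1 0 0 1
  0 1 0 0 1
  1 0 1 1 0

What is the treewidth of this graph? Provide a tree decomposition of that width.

Each bag holds 3 vertices, so the decomposition has width 2, which upper-bounds the treewidth. For the lower bound, G contains the cycle a–e–c–b–a, so G is not a forest; only forests have treewidth ≤ 1, hence tw(G) ≥ 2. Hence tw(G) = 2 exactly.

Treewidth 2.
One such decomposition:
Bags: B1 = {a, b, e}  B2 = {b, c, e}  B3 = {b, d, e}
Tree: B1–B2, B2–B3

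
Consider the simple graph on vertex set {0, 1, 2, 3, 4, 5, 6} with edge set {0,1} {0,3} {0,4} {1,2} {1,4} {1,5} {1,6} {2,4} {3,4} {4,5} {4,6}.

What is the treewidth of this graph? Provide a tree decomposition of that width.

Treewidth 2.
One optimal decomposition is:
Bags: B1 = {1, 4, 5}  B2 = {1, 2, 4}  B3 = {0, 1, 4}  B4 = {0, 3, 4}  B5 = {1, 4, 6}
Tree: B1–B2, B2–B3, B3–B4, B1–B5

The largest bag has 3 vertices, giving width 2; this decomposition certifies tw(G) ≤ 2. Conversely, {0, 1, 4} is a clique of size 3, and the vertices of any clique must share a bag in every tree decomposition; so some bag has ≥ 3 vertices and tw(G) ≥ 2. Hence tw(G) = 2 exactly.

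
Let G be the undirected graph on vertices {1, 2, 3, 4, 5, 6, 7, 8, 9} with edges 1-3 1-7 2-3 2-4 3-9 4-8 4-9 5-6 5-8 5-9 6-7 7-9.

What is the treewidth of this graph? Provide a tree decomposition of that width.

Each bag holds 4 vertices, so the decomposition has width 3, which upper-bounds the treewidth. For the lower bound: the 4 vertex sets {5,6,8}, {4}, {9}, {1,2,3,7} are disjoint, each induces a connected subgraph, and every pair is joined by at least one edge of G. Contracting each set to a single vertex therefore yields K_{4} as a minor, and since treewidth is minor-monotone, tw(G) ≥ tw(K_{4}) = 3. Therefore the treewidth is 3.

Treewidth 3.
One such decomposition:
Bags: B1 = {4, 5, 6, 8}  B2 = {4, 5, 6, 9}  B3 = {4, 6, 7, 9}  B4 = {2, 4, 7, 9}  B5 = {2, 3, 7, 9}  B6 = {1, 2, 3, 7}
Tree: B1–B2, B2–B3, B3–B4, B4–B5, B5–B6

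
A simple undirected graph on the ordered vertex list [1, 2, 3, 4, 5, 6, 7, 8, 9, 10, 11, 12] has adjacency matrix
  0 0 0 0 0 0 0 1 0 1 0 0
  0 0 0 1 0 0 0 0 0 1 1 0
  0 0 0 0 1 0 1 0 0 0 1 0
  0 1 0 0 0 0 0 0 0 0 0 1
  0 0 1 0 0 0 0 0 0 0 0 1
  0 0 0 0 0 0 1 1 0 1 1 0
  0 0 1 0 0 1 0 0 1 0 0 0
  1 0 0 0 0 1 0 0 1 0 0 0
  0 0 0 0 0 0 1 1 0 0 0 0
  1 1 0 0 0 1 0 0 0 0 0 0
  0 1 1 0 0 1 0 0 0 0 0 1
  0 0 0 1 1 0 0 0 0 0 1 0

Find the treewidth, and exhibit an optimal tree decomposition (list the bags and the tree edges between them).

Each bag holds 4 vertices, so the decomposition has width 3, which upper-bounds the treewidth. For the lower bound: the 4 vertex sets {4,5,12}, {2}, {11}, {3,6,7,10} are disjoint, each induces a connected subgraph, and every pair is joined by at least one edge of G. Contracting each set to a single vertex therefore yields K_{4} as a minor, and since treewidth is minor-monotone, tw(G) ≥ tw(K_{4}) = 3. The upper and lower bounds meet at 3, so that is the treewidth.

Treewidth 3.
One such decomposition:
Bags: B1 = {2, 4, 5, 12}  B2 = {2, 5, 11, 12}  B3 = {2, 3, 5, 11}  B4 = {2, 3, 10, 11}  B5 = {3, 6, 10, 11}  B6 = {3, 6, 7, 10}  B7 = {1, 6, 7, 10}  B8 = {1, 6, 7, 8}  B9 = {1, 7, 8, 9}
Tree: B1–B2, B2–B3, B3–B4, B4–B5, B5–B6, B6–B7, B7–B8, B8–B9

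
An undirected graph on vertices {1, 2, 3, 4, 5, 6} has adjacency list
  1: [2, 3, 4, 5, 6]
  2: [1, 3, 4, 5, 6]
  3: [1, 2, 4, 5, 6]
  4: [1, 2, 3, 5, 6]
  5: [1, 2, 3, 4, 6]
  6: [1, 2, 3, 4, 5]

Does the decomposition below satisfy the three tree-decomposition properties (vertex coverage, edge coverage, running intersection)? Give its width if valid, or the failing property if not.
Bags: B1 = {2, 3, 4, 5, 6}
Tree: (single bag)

A tree decomposition must satisfy three properties: every vertex lies in some bag; for every edge, both endpoints lie together in some bag; and for every vertex, the bags containing it form a connected subtree. Here vertex 1 appears in no bag, so the decomposition is invalid.

No — vertex 1 appears in no bag.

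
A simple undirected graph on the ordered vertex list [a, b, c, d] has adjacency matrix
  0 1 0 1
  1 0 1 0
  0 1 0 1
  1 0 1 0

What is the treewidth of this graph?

A width-2 tree decomposition is:
Bags: B1 = {a, c, d}  B2 = {a, b, c}
Tree: B1–B2
Every bag has size at most 3, so the width is 3 − 1 = 2 and tw(G) ≤ 2. The edges c–d–a–b–c form a cycle, so G is not a tree and its treewidth is at least 2. Combining the bounds, tw(G) = 2.

2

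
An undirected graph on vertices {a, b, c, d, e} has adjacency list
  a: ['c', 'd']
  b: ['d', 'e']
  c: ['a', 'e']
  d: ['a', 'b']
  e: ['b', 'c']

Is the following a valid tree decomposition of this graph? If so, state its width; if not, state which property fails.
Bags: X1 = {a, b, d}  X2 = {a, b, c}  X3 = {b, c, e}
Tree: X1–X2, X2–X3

Yes; width 2.

Checking the three conditions: (i) the bags cover all of {a, b, c, d, e}; (ii) for each edge, some bag contains both endpoints; (iii) the bags containing any fixed vertex form a subtree. All hold, so the decomposition is valid with width 3 − 1 = 2.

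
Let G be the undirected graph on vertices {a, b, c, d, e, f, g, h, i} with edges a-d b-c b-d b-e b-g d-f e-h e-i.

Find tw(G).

1

A width-1 tree decomposition is:
Bags: B1 = {b, e}  B2 = {b, d}  B3 = {e, i}  B4 = {b, c}  B5 = {b, g}  B6 = {a, d}  B7 = {d, f}  B8 = {e, h}
Tree: B1–B2, B1–B3, B1–B4, B2–B5, B2–B6, B2–B7, B3–B8
The largest bag has 2 vertices, giving width 1; this decomposition certifies tw(G) ≤ 1. Since G has at least one edge (e.g. b–e), it is not an edgeless graph, so tw(G) ≥ 1. The upper and lower bounds meet at 1, so that is the treewidth.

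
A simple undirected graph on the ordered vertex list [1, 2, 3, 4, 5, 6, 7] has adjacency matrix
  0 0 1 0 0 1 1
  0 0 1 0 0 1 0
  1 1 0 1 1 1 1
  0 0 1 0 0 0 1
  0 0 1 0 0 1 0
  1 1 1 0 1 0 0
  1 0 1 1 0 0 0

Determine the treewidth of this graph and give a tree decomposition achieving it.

Treewidth 2.
One optimal decomposition is:
Bags: B1 = {1, 3, 7}  B2 = {1, 3, 6}  B3 = {3, 5, 6}  B4 = {2, 3, 6}  B5 = {3, 4, 7}
Tree: B1–B2, B2–B3, B2–B4, B1–B5

Each bag holds 3 vertices, so the decomposition has width 2, which upper-bounds the treewidth. For the lower bound, the 3 vertices {3, 4, 7} are pairwise adjacent, and any tree decomposition puts a clique entirely inside one bag — forcing width ≥ 2. Therefore the treewidth is 2.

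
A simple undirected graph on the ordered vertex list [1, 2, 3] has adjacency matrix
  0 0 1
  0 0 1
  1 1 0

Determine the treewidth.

1

A width-1 tree decomposition is:
Bags: B1 = {2, 3}  B2 = {1, 3}
Tree: B1–B2
Each bag holds 2 vertices, so the decomposition has width 1, which upper-bounds the treewidth. Any graph with an edge has treewidth ≥ 1, and G has the edge 3–2. Combining the bounds, tw(G) = 1.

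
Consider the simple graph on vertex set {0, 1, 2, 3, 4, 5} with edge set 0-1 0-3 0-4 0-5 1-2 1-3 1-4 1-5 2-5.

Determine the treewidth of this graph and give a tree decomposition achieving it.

Treewidth 2.
Bags: B1 = {0, 1, 5}  B2 = {0, 1, 3}  B3 = {0, 1, 4}  B4 = {1, 2, 5}
Tree: B1–B2, B2–B3, B1–B4

The largest bag has 3 vertices, giving width 2; this decomposition certifies tw(G) ≤ 2. On the other hand G contains the 3-clique {0, 1, 3}. A clique must lie in a single bag of any decomposition, so no decomposition can have width below 2. The upper and lower bounds meet at 2, so that is the treewidth.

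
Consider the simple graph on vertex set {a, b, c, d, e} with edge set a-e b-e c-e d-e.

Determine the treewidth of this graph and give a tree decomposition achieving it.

Every bag has size at most 2, so the width is 2 − 1 = 1 and tw(G) ≤ 1. Any graph with an edge has treewidth ≥ 1, and G has the edge b–e. The upper and lower bounds meet at 1, so that is the treewidth.

Treewidth 1.
One such decomposition:
Bags: B1 = {b, e}  B2 = {a, e}  B3 = {d, e}  B4 = {c, e}
Tree: B1–B2, B2–B3, B3–B4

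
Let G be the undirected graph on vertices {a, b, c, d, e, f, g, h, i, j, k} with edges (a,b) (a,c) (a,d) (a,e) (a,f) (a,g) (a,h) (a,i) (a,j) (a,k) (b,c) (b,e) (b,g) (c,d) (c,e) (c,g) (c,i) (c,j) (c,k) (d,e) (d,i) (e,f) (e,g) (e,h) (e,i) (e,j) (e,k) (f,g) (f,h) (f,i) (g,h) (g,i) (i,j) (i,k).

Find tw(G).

A width-4 tree decomposition is:
Bags: B1 = {a, c, e, g, i}  B2 = {a, b, c, e, g}  B3 = {a, c, d, e, i}  B4 = {a, c, e, i, j}  B5 = {a, c, e, i, k}  B6 = {a, e, f, g, i}  B7 = {a, e, f, g, h}
Tree: B1–B2, B1–B3, B1–B4, B1–B5, B1–B6, B6–B7
Each bag holds 5 vertices, so the decomposition has width 4, which upper-bounds the treewidth. On the other hand G contains the 5-clique {a, e, f, g, h}. A clique must lie in a single bag of any decomposition, so no decomposition can have width below 4. Hence tw(G) = 4 exactly.

4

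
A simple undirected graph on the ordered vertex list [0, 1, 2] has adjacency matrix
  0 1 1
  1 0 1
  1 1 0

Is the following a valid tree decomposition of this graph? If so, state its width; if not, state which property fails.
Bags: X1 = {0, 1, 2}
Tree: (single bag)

Yes; width 2.

Every vertex of G appears in some bag (union = {0, 1, 2}); every edge is covered by a bag; and for each vertex v the set of bags containing v is connected in the bag tree. The decomposition is therefore valid. The largest bag has 3 vertices, so the width is 2.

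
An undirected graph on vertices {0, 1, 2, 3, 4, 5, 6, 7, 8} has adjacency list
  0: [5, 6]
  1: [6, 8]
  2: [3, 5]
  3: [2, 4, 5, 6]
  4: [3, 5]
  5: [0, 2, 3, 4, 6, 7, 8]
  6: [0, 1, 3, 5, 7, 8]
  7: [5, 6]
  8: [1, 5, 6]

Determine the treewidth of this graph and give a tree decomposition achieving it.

Treewidth 2.
Bags: B1 = {3, 4, 5}  B2 = {3, 5, 6}  B3 = {2, 3, 5}  B4 = {5, 6, 8}  B5 = {1, 6, 8}  B6 = {0, 5, 6}  B7 = {5, 6, 7}
Tree: B1–B2, B1–B3, B2–B4, B4–B5, B4–B6, B6–B7

The largest bag has 3 vertices, giving width 2; this decomposition certifies tw(G) ≤ 2. For the lower bound, the 3 vertices {1, 6, 8} are pairwise adjacent, and any tree decomposition puts a clique entirely inside one bag — forcing width ≥ 2. Hence tw(G) = 2 exactly.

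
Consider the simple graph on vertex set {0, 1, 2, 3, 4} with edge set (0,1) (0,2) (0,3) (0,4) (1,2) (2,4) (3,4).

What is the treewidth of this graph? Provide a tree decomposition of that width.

The largest bag has 3 vertices, giving width 2; this decomposition certifies tw(G) ≤ 2. Conversely, {0, 1, 2} is a clique of size 3, and the vertices of any clique must share a bag in every tree decomposition; so some bag has ≥ 3 vertices and tw(G) ≥ 2. Combining the bounds, tw(G) = 2.

Treewidth 2.
Bags: B1 = {0, 1, 2}  B2 = {0, 2, 4}  B3 = {0, 3, 4}
Tree: B1–B2, B2–B3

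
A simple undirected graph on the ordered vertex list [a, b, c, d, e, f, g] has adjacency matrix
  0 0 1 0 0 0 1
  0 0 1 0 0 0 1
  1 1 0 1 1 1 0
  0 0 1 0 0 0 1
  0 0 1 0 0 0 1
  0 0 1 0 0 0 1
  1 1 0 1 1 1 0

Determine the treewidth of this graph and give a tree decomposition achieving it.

Every bag has size at most 3, so the width is 3 − 1 = 2 and tw(G) ≤ 2. For the lower bound, G contains the cycle g–b–c–e–g, so G is not a forest; only forests have treewidth ≤ 1, hence tw(G) ≥ 2. Combining the bounds, tw(G) = 2.

Treewidth 2.
One such decomposition:
Bags: B1 = {b, c, g}  B2 = {c, e, g}  B3 = {a, c, g}  B4 = {c, f, g}  B5 = {c, d, g}
Tree: B1–B2, B2–B3, B3–B4, B4–B5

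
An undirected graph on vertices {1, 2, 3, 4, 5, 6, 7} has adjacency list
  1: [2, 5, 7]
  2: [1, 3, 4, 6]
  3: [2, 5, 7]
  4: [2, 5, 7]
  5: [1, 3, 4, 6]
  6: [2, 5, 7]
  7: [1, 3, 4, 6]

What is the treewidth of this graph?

3

A width-3 tree decomposition is:
Bags: B1 = {2, 4, 5, 7}  B2 = {2, 5, 6, 7}  B3 = {1, 2, 5, 7}  B4 = {2, 3, 5, 7}
Tree: B1–B2, B2–B3, B3–B4
The largest bag has 4 vertices, giving width 3; this decomposition certifies tw(G) ≤ 3. For the lower bound: the 4 vertex sets {4,5}, {6,7}, {2}, {1} are disjoint, each induces a connected subgraph, and every pair is joined by at least one edge of G. Contracting each set to a single vertex therefore yields K_{4} as a minor, and since treewidth is minor-monotone, tw(G) ≥ tw(K_{4}) = 3. Therefore the treewidth is 3.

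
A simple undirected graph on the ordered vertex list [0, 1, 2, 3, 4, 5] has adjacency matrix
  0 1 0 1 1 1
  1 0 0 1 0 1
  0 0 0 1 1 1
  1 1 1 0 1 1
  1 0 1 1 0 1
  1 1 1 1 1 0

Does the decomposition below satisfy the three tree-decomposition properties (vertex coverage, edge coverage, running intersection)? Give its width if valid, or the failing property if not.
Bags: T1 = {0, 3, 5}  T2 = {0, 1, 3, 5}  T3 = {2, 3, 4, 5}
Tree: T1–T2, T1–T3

A tree decomposition must satisfy three properties: every vertex lies in some bag; for every edge, both endpoints lie together in some bag; and for every vertex, the bags containing it form a connected subtree. Here edge (4,0) lies in no bag, so the decomposition is invalid.

No — edge (4,0) lies in no bag.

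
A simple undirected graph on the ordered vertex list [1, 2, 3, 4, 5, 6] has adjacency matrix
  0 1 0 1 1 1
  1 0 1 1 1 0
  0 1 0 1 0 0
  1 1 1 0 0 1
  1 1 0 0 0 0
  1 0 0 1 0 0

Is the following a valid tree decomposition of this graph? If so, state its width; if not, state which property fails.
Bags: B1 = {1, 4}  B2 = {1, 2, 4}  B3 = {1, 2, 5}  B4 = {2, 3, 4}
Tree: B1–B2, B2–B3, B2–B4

No — vertex 6 appears in no bag.

A tree decomposition must satisfy three properties: every vertex lies in some bag; for every edge, both endpoints lie together in some bag; and for every vertex, the bags containing it form a connected subtree. Here vertex 6 appears in no bag, so the decomposition is invalid.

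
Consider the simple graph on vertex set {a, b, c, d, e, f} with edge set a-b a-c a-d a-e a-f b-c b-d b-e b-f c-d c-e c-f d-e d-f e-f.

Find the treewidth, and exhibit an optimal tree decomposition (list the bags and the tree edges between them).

A single bag containing all 6 vertices is trivially a valid decomposition of width 5. Conversely, {a, b, c, d, e, f} is a clique of size 6, and the vertices of any clique must share a bag in every tree decomposition; so some bag has ≥ 6 vertices and tw(G) ≥ 5. Therefore the treewidth is 5.

Treewidth 5.
One optimal decomposition is:
Bags: B1 = {a, b, c, d, e, f}
Tree: (single bag)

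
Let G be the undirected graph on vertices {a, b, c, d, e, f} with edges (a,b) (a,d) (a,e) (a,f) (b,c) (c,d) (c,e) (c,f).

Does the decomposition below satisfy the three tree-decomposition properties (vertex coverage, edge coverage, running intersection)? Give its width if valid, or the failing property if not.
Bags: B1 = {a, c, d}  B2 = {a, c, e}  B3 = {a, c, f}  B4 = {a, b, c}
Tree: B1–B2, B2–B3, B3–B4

Checking the three conditions: (i) the bags cover all of {a, b, c, d, e, f}; (ii) for each edge, some bag contains both endpoints; (iii) the bags containing any fixed vertex form a subtree. All hold, so the decomposition is valid with width 3 − 1 = 2.

Yes; width 2.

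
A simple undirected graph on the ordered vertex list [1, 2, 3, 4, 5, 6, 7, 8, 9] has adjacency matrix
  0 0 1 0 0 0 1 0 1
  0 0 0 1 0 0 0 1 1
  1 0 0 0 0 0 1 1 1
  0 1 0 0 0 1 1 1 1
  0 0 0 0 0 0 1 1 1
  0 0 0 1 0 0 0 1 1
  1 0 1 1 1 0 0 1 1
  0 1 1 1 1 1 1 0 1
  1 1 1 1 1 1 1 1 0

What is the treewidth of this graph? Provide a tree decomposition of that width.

Treewidth 3.
One such decomposition:
Bags: B1 = {2, 4, 8, 9}  B2 = {4, 7, 8, 9}  B3 = {4, 6, 8, 9}  B4 = {5, 7, 8, 9}  B5 = {3, 7, 8, 9}  B6 = {1, 3, 7, 9}
Tree: B1–B2, B1–B3, B2–B4, B2–B5, B5–B6

Every bag has size at most 4, so the width is 4 − 1 = 3 and tw(G) ≤ 3. For the lower bound, the 4 vertices {3, 7, 8, 9} are pairwise adjacent, and any tree decomposition puts a clique entirely inside one bag — forcing width ≥ 3. Hence tw(G) = 3 exactly.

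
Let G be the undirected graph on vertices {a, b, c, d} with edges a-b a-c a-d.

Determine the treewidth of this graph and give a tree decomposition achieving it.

Treewidth 1.
Bags: B1 = {a, b}  B2 = {a, d}  B3 = {a, c}
Tree: B1–B2, B1–B3

The largest bag has 2 vertices, giving width 1; this decomposition certifies tw(G) ≤ 1. Any graph with an edge has treewidth ≥ 1, and G has the edge b–a. Therefore the treewidth is 1.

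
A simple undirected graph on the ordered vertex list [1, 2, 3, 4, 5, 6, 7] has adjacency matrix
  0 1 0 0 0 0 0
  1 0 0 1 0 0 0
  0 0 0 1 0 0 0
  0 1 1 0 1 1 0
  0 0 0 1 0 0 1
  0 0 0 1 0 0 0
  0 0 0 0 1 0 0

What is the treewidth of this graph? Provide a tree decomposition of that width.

Each bag holds 2 vertices, so the decomposition has width 1, which upper-bounds the treewidth. G has an edge, so its treewidth is at least 1. Combining the bounds, tw(G) = 1.

Treewidth 1.
One such decomposition:
Bags: B1 = {2, 4}  B2 = {3, 4}  B3 = {1, 2}  B4 = {4, 5}  B5 = {5, 7}  B6 = {4, 6}
Tree: B1–B2, B1–B3, B2–B4, B4–B5, B1–B6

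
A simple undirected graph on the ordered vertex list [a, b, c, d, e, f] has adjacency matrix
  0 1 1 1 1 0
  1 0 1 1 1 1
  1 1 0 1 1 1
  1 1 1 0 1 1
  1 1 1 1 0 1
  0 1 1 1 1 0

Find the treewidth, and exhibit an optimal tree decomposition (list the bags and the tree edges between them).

Every bag has size at most 5, so the width is 5 − 1 = 4 and tw(G) ≤ 4. Conversely, {b, c, d, e, f} is a clique of size 5, and the vertices of any clique must share a bag in every tree decomposition; so some bag has ≥ 5 vertices and tw(G) ≥ 4. Hence tw(G) = 4 exactly.

Treewidth 4.
Bags: B1 = {a, b, c, d, e}  B2 = {b, c, d, e, f}
Tree: B1–B2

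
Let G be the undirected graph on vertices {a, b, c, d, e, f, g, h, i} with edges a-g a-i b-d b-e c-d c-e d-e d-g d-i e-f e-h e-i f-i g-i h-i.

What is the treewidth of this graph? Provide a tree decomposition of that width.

Treewidth 2.
One such decomposition:
Bags: B1 = {e, f, i}  B2 = {e, h, i}  B3 = {d, e, i}  B4 = {d, g, i}  B5 = {c, d, e}  B6 = {b, d, e}  B7 = {a, g, i}
Tree: B1–B2, B1–B3, B3–B4, B3–B5, B5–B6, B4–B7

Every bag has size at most 3, so the width is 3 − 1 = 2 and tw(G) ≤ 2. Conversely, {c, d, e} is a clique of size 3, and the vertices of any clique must share a bag in every tree decomposition; so some bag has ≥ 3 vertices and tw(G) ≥ 2. The upper and lower bounds meet at 2, so that is the treewidth.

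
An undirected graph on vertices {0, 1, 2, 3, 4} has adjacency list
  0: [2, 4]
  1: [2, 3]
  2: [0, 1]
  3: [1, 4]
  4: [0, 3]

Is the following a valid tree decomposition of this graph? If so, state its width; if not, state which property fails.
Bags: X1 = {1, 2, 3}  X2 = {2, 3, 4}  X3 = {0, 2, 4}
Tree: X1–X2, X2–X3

Every vertex of G appears in some bag (union = {0, 1, 2, 3, 4}); every edge is covered by a bag; and for each vertex v the set of bags containing v is connected in the bag tree. The decomposition is therefore valid. The largest bag has 3 vertices, so the width is 2.

Yes; width 2.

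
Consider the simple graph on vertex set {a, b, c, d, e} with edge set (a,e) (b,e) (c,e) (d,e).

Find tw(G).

A width-1 tree decomposition is:
Bags: B1 = {b, e}  B2 = {a, e}  B3 = {c, e}  B4 = {d, e}
Tree: B1–B2, B2–B3, B1–B4
The largest bag has 2 vertices, giving width 1; this decomposition certifies tw(G) ≤ 1. Since G has at least one edge (e.g. e–b), it is not an edgeless graph, so tw(G) ≥ 1. The upper and lower bounds meet at 1, so that is the treewidth.

1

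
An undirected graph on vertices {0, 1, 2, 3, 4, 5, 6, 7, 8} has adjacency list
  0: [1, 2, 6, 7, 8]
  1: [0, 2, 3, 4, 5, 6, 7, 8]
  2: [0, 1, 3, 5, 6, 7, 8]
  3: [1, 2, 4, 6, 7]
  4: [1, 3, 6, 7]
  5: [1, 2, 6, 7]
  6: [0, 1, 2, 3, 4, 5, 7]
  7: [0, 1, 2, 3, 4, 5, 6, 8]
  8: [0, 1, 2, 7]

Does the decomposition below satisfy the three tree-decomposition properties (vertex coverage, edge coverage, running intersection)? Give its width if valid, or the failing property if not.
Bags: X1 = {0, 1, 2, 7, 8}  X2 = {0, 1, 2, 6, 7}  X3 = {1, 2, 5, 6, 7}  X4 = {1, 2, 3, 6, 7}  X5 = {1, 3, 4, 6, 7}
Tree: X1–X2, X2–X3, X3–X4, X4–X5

Yes; width 4.

Vertex coverage: the bags together contain {0, 1, 2, 3, 4, 5, 6, 7, 8}, the full vertex set. Edge coverage: each edge of G has both endpoints in at least one bag. Running intersection: for every vertex, the bags containing it form a connected subtree. All three properties hold, so this is a valid tree decomposition of width max|bag| − 1 = 4, and hence tw(G) ≤ 4.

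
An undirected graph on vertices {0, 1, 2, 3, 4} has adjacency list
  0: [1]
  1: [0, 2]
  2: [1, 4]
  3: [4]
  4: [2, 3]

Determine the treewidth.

1

A width-1 tree decomposition is:
Bags: B1 = {0, 1}  B2 = {1, 2}  B3 = {2, 4}  B4 = {3, 4}
Tree: B1–B2, B2–B3, B3–B4
Each bag holds 2 vertices, so the decomposition has width 1, which upper-bounds the treewidth. Any graph with an edge has treewidth ≥ 1, and G has the edge 0–1. Hence tw(G) = 1 exactly.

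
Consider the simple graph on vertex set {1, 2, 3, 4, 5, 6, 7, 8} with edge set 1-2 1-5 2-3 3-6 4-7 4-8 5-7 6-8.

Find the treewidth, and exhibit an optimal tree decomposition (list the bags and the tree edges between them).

Treewidth 2.
One optimal decomposition is:
Bags: B1 = {4, 7, 8}  B2 = {6, 7, 8}  B3 = {3, 6, 7}  B4 = {2, 3, 7}  B5 = {1, 2, 7}  B6 = {1, 5, 7}
Tree: B1–B2, B2–B3, B3–B4, B4–B5, B5–B6

The largest bag has 3 vertices, giving width 2; this decomposition certifies tw(G) ≤ 2. Since 7–4–8–6–3–2–1–5–7 is a cycle in G, G is not acyclic. Forests are exactly the graphs of treewidth ≤ 1, so tw(G) ≥ 2. Combining the bounds, tw(G) = 2.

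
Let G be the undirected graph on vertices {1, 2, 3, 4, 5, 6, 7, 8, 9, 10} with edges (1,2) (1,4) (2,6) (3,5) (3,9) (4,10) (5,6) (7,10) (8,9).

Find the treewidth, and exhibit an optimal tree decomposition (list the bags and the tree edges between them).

Every bag has size at most 2, so the width is 2 − 1 = 1 and tw(G) ≤ 1. Any graph with an edge has treewidth ≥ 1, and G has the edge 7–10. Hence tw(G) = 1 exactly.

Treewidth 1.
One optimal decomposition is:
Bags: B1 = {7, 10}  B2 = {4, 10}  B3 = {1, 4}  B4 = {1, 2}  B5 = {2, 6}  B6 = {5, 6}  B7 = {3, 5}  B8 = {3, 9}  B9 = {8, 9}
Tree: B1–B2, B2–B3, B3–B4, B4–B5, B5–B6, B6–B7, B7–B8, B8–B9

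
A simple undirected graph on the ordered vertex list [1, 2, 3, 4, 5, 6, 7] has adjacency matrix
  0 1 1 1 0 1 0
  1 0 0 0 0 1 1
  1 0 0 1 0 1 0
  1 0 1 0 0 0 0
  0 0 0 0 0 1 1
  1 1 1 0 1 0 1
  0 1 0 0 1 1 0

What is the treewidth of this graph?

A width-2 tree decomposition is:
Bags: B1 = {1, 2, 6}  B2 = {2, 6, 7}  B3 = {5, 6, 7}  B4 = {1, 3, 6}  B5 = {1, 3, 4}
Tree: B1–B2, B2–B3, B1–B4, B4–B5
Every bag has size at most 3, so the width is 3 − 1 = 2 and tw(G) ≤ 2. Conversely, {1, 3, 4} is a clique of size 3, and the vertices of any clique must share a bag in every tree decomposition; so some bag has ≥ 3 vertices and tw(G) ≥ 2. Therefore the treewidth is 2.

2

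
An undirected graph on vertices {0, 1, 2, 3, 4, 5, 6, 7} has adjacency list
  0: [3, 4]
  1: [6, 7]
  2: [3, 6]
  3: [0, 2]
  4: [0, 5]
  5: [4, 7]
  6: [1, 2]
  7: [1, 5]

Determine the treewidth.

A width-2 tree decomposition is:
Bags: B1 = {0, 4, 5}  B2 = {0, 3, 5}  B3 = {2, 3, 5}  B4 = {2, 5, 6}  B5 = {1, 5, 6}  B6 = {1, 5, 7}
Tree: B1–B2, B2–B3, B3–B4, B4–B5, B5–B6
Every bag has size at most 3, so the width is 3 − 1 = 2 and tw(G) ≤ 2. Since 5–4–0–3–2–6–1–7–5 is a cycle in G, G is not acyclic. Forests are exactly the graphs of treewidth ≤ 1, so tw(G) ≥ 2. Combining the bounds, tw(G) = 2.

2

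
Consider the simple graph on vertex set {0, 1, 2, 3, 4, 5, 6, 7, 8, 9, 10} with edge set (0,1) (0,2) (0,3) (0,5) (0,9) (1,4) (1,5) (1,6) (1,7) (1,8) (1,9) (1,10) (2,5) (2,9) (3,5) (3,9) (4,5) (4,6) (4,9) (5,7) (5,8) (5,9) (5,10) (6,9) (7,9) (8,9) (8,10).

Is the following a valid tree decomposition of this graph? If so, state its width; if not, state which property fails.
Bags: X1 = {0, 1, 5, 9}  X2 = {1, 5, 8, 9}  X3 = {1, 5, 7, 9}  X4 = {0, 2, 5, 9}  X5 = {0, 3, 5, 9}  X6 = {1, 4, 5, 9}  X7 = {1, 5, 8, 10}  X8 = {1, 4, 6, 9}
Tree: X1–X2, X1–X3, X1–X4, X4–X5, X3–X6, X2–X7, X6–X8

Checking the three conditions: (i) the bags cover all of {0, 1, 2, 3, 4, 5, 6, 7, 8, 9, 10}; (ii) for each edge, some bag contains both endpoints; (iii) the bags containing any fixed vertex form a subtree. All hold, so the decomposition is valid with width 4 − 1 = 3.

Yes; width 3.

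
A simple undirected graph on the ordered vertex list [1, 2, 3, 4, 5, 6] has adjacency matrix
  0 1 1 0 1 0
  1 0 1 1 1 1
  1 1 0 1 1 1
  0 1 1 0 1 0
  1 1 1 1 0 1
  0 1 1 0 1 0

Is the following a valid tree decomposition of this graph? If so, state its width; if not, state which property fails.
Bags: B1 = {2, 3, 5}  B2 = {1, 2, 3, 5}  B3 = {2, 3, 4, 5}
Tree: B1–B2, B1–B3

A tree decomposition must satisfy three properties: every vertex lies in some bag; for every edge, both endpoints lie together in some bag; and for every vertex, the bags containing it form a connected subtree. Here vertex 6 appears in no bag, so the decomposition is invalid.

No — vertex 6 appears in no bag.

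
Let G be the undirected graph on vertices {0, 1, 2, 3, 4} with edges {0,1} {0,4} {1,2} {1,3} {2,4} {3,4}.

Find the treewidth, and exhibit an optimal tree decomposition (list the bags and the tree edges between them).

Each bag holds 3 vertices, so the decomposition has width 2, which upper-bounds the treewidth. The edges 1–0–4–2–1 form a cycle, so G is not a tree and its treewidth is at least 2. The upper and lower bounds meet at 2, so that is the treewidth.

Treewidth 2.
One such decomposition:
Bags: B1 = {0, 1, 4}  B2 = {1, 2, 4}  B3 = {1, 3, 4}
Tree: B1–B2, B2–B3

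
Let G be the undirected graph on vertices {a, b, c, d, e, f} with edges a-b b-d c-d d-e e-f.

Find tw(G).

1

A width-1 tree decomposition is:
Bags: B1 = {d, e}  B2 = {e, f}  B3 = {c, d}  B4 = {b, d}  B5 = {a, b}
Tree: B1–B2, B1–B3, B1–B4, B4–B5
The largest bag has 2 vertices, giving width 1; this decomposition certifies tw(G) ≤ 1. G has an edge, so its treewidth is at least 1. Combining the bounds, tw(G) = 1.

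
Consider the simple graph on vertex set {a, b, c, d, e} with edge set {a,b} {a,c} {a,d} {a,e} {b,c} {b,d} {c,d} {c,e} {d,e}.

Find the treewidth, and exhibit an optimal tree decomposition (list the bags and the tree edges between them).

Every bag has size at most 4, so the width is 4 − 1 = 3 and tw(G) ≤ 3. For the lower bound, the 4 vertices {a, c, d, e} are pairwise adjacent, and any tree decomposition puts a clique entirely inside one bag — forcing width ≥ 3. The upper and lower bounds meet at 3, so that is the treewidth.

Treewidth 3.
One optimal decomposition is:
Bags: B1 = {a, c, d, e}  B2 = {a, b, c, d}
Tree: B1–B2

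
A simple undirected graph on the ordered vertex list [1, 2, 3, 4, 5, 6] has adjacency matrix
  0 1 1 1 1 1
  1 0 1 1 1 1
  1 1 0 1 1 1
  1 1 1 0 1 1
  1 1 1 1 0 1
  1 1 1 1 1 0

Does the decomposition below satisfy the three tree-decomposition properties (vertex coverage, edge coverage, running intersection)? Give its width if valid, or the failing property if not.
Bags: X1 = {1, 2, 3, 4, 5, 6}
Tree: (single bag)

Yes; width 5.

Vertex coverage: the bags together contain {1, 2, 3, 4, 5, 6}, the full vertex set. Edge coverage: each edge of G has both endpoints in at least one bag. Running intersection: for every vertex, the bags containing it form a connected subtree. All three properties hold, so this is a valid tree decomposition of width max|bag| − 1 = 5, and hence tw(G) ≤ 5.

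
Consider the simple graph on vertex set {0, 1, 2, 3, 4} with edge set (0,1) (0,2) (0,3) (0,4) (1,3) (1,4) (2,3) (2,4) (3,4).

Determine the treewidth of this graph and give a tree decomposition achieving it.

Treewidth 3.
Bags: B1 = {0, 1, 3, 4}  B2 = {0, 2, 3, 4}
Tree: B1–B2

Every bag has size at most 4, so the width is 4 − 1 = 3 and tw(G) ≤ 3. Conversely, {0, 1, 3, 4} is a clique of size 4, and the vertices of any clique must share a bag in every tree decomposition; so some bag has ≥ 4 vertices and tw(G) ≥ 3. The upper and lower bounds meet at 3, so that is the treewidth.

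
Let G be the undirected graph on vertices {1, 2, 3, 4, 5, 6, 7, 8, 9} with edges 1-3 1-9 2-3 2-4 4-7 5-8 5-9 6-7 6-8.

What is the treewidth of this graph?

A width-2 tree decomposition is:
Bags: B1 = {2, 4, 7}  B2 = {2, 6, 7}  B3 = {2, 6, 8}  B4 = {2, 5, 8}  B5 = {2, 5, 9}  B6 = {1, 2, 9}  B7 = {1, 2, 3}
Tree: B1–B2, B2–B3, B3–B4, B4–B5, B5–B6, B6–B7
Every bag has size at most 3, so the width is 3 − 1 = 2 and tw(G) ≤ 2. The edges 2–4–7–6–8–5–9–1–3–2 form a cycle, so G is not a tree and its treewidth is at least 2. Therefore the treewidth is 2.

2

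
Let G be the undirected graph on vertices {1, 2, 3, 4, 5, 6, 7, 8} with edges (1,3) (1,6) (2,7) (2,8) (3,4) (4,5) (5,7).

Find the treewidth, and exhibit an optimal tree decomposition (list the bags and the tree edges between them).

Every bag has size at most 2, so the width is 2 − 1 = 1 and tw(G) ≤ 1. G has an edge, so its treewidth is at least 1. The upper and lower bounds meet at 1, so that is the treewidth.

Treewidth 1.
One optimal decomposition is:
Bags: B1 = {1, 6}  B2 = {1, 3}  B3 = {3, 4}  B4 = {4, 5}  B5 = {5, 7}  B6 = {2, 7}  B7 = {2, 8}
Tree: B1–B2, B2–B3, B3–B4, B4–B5, B5–B6, B6–B7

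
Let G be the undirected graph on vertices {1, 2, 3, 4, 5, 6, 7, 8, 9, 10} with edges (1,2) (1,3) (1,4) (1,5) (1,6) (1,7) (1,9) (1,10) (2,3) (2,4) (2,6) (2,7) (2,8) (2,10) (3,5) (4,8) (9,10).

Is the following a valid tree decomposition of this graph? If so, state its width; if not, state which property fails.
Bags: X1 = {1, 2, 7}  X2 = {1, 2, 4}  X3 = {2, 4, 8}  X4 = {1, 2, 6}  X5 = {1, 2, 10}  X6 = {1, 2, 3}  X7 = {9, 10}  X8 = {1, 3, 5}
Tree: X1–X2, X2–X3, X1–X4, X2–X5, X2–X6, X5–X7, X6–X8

No — edge (1,9) lies in no bag.

A tree decomposition must satisfy three properties: every vertex lies in some bag; for every edge, both endpoints lie together in some bag; and for every vertex, the bags containing it form a connected subtree. Here edge (1,9) lies in no bag, so the decomposition is invalid.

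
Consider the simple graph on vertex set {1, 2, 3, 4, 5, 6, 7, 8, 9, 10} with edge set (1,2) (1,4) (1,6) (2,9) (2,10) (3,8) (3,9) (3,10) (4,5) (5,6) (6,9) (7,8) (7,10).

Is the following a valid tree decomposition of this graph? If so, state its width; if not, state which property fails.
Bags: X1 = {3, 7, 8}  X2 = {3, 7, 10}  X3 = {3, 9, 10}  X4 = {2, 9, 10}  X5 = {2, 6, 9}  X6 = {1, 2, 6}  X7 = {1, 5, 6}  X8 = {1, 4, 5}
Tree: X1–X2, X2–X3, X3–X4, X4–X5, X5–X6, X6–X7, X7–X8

Yes; width 2.

Vertex coverage: the bags together contain {1, 2, 3, 4, 5, 6, 7, 8, 9, 10}, the full vertex set. Edge coverage: each edge of G has both endpoints in at least one bag. Running intersection: for every vertex, the bags containing it form a connected subtree. All three properties hold, so this is a valid tree decomposition of width max|bag| − 1 = 2, and hence tw(G) ≤ 2.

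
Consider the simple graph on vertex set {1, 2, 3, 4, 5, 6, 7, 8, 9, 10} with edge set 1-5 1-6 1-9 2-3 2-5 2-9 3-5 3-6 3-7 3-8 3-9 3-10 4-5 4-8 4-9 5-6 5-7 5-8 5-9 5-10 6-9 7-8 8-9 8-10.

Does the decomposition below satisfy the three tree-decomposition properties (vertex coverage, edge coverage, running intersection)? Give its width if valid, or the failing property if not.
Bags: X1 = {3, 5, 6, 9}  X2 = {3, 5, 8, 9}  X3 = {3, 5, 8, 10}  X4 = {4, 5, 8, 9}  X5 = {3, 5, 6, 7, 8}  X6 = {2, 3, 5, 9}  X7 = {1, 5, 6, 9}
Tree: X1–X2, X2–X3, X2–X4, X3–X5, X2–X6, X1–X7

No — bags containing vertex 6 are not connected in the tree.

A tree decomposition must satisfy three properties: every vertex lies in some bag; for every edge, both endpoints lie together in some bag; and for every vertex, the bags containing it form a connected subtree. Here bags containing vertex 6 are not connected in the tree, so the decomposition is invalid.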